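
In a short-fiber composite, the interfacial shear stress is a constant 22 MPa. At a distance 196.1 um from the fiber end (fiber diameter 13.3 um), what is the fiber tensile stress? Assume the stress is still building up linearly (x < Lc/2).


Force balance: sigma_f * (pi*d^2/4) = tau * (pi*d) * x  ->  sigma_f = 4 * tau * x / d
sigma_f = 4 * 22 * 196.1 / 13.3 = 1297.5 MPa

1297.5 MPa


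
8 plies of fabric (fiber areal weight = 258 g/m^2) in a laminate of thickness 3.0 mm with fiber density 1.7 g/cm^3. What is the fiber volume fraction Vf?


Vf = n * FAW / (rho_f * h * 1000) = 8 * 258 / (1.7 * 3.0 * 1000) = 0.4047

0.4047


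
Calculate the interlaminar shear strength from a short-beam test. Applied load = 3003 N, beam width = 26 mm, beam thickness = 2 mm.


ILSS = 3F/(4bh) = 3*3003/(4*26*2) = 43.31 MPa

43.31 MPa


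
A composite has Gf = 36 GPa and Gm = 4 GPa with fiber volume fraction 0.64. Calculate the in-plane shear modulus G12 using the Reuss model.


1/G12 = Vf/Gf + (1-Vf)/Gm = 0.64/36 + 0.36/4
G12 = 9.28 GPa

9.28 GPa


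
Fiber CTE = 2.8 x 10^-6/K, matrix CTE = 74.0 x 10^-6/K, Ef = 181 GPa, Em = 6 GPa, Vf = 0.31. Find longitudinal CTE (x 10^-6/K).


E1 = Ef*Vf + Em*(1-Vf) = 60.25
alpha_1 = (alpha_f*Ef*Vf + alpha_m*Em*(1-Vf))/E1 = 7.69 x 10^-6/K

7.69 x 10^-6/K


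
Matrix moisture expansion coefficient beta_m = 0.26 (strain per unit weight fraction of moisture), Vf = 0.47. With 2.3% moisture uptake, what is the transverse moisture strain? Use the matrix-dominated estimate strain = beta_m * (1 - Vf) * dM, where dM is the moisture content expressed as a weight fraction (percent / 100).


dM = 2.3/100 = 0.023
strain = beta_m * (1-Vf) * dM = 0.26 * 0.53 * 0.023 = 0.0031694

0.0031694


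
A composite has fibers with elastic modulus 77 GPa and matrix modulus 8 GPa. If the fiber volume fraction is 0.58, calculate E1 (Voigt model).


E1 = Ef*Vf + Em*(1-Vf) = 77*0.58 + 8*0.42 = 48.02 GPa

48.02 GPa


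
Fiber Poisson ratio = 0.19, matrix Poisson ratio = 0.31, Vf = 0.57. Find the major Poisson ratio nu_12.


nu_12 = nu_f*Vf + nu_m*(1-Vf) = 0.19*0.57 + 0.31*0.43 = 0.2416

0.2416


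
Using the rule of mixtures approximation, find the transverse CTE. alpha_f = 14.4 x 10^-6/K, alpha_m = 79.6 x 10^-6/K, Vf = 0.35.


alpha_2 = alpha_f*Vf + alpha_m*(1-Vf) = 14.4*0.35 + 79.6*0.65 = 56.8 x 10^-6/K

56.8 x 10^-6/K


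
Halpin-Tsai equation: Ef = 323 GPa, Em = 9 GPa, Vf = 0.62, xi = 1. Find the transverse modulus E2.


eta = (Ef/Em - 1)/(Ef/Em + xi) = (35.8889 - 1)/(35.8889 + 1) = 0.9458
E2 = Em*(1+xi*eta*Vf)/(1-eta*Vf) = 34.52 GPa

34.52 GPa


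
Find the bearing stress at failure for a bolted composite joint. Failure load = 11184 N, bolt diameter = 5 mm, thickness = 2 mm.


sigma_br = F/(d*h) = 11184/(5*2) = 1118.4 MPa

1118.4 MPa


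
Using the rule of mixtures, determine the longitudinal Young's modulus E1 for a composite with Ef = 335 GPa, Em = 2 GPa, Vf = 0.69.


E1 = Ef*Vf + Em*(1-Vf) = 335*0.69 + 2*0.31 = 231.77 GPa

231.77 GPa


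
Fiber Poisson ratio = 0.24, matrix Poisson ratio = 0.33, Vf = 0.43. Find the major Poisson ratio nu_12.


nu_12 = nu_f*Vf + nu_m*(1-Vf) = 0.24*0.43 + 0.33*0.57 = 0.2913

0.2913


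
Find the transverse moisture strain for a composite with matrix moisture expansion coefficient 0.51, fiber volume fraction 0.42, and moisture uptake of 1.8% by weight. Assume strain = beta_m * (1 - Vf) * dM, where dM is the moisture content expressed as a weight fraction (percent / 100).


dM = 1.8/100 = 0.018
strain = beta_m * (1-Vf) * dM = 0.51 * 0.58 * 0.018 = 0.0053244

0.0053244


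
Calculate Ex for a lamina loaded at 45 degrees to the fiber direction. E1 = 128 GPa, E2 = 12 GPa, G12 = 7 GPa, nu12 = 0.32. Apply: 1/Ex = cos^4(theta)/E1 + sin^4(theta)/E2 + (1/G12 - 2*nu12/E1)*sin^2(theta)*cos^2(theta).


cos^4(45) = 0.25, sin^4(45) = 0.25, sin^2(45)*cos^2(45) = 0.25
1/G12 - 2*nu12/E1 = 1/7 - 2*0.32/128 = 0.137857 GPa^-1
1/Ex = 0.25/128 + 0.25/12 + 0.137857*0.25 = 0.0572507 GPa^-1
Ex = 17.47 GPa

17.47 GPa


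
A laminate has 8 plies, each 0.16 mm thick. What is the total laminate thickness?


h = n * t_ply = 8 * 0.16 = 1.28 mm

1.28 mm


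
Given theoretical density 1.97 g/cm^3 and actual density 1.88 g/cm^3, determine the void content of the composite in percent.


Void% = (rho_theo - rho_actual)/rho_theo * 100 = (1.97 - 1.88)/1.97 * 100 = 4.57%

4.57%


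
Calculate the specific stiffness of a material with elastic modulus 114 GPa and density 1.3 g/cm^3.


Specific stiffness = E/rho = 114/1.3 = 87.7 GPa/(g/cm^3)

87.7 GPa/(g/cm^3)


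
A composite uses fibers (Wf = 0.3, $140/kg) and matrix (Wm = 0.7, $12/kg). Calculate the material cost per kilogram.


Cost = cost_f*Wf + cost_m*Wm = 140*0.3 + 12*0.7 = $50.4/kg

$50.4/kg


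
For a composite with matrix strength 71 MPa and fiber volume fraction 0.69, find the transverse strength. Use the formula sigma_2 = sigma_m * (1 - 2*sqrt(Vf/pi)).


factor = 1 - 2*sqrt(0.69/pi) = 0.0627
sigma_2 = 71 * 0.0627 = 4.45 MPa

4.45 MPa


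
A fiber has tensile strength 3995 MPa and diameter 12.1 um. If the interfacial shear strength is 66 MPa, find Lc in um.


Lc = sigma_f * d / (2 * tau_i) = 3995 * 12.1 / (2 * 66) = 366.2 um

366.2 um


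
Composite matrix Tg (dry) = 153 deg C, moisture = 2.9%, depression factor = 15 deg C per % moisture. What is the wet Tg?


Tg_wet = Tg_dry - k*moisture = 153 - 15*2.9 = 109.5 deg C

109.5 deg C


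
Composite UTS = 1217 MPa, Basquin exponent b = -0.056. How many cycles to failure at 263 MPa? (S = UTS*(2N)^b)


N = 0.5 * (S/UTS)^(1/b) = 0.5 * (263/1217)^(1/-0.056) = 3.8014e+11 cycles

3.8014e+11 cycles


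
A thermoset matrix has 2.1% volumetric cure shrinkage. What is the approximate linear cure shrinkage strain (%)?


Linear shrinkage ≈ vol_shrink/3 = 2.1/3 = 0.7%

0.7%


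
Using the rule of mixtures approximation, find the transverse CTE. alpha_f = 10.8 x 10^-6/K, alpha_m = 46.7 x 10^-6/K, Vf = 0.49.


alpha_2 = alpha_f*Vf + alpha_m*(1-Vf) = 10.8*0.49 + 46.7*0.51 = 29.1 x 10^-6/K

29.1 x 10^-6/K


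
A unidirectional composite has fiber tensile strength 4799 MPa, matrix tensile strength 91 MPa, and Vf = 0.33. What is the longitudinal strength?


sigma_1 = sigma_f*Vf + sigma_m*(1-Vf) = 4799*0.33 + 91*0.67 = 1644.6 MPa

1644.6 MPa


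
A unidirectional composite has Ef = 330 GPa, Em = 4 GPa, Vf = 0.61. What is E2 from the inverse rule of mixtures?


1/E2 = Vf/Ef + (1-Vf)/Em = 0.61/330 + 0.39/4
E2 = 10.07 GPa

10.07 GPa


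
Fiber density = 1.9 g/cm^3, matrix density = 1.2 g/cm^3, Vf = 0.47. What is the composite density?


rho_c = rho_f*Vf + rho_m*(1-Vf) = 1.9*0.47 + 1.2*0.53 = 1.529 g/cm^3

1.529 g/cm^3


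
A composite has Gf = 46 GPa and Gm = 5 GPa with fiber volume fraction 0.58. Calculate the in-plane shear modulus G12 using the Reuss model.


1/G12 = Vf/Gf + (1-Vf)/Gm = 0.58/46 + 0.42/5
G12 = 10.35 GPa

10.35 GPa


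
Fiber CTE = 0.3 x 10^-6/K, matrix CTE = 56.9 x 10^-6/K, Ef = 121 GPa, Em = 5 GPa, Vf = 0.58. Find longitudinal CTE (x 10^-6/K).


E1 = Ef*Vf + Em*(1-Vf) = 72.28
alpha_1 = (alpha_f*Ef*Vf + alpha_m*Em*(1-Vf))/E1 = 1.94 x 10^-6/K

1.94 x 10^-6/K


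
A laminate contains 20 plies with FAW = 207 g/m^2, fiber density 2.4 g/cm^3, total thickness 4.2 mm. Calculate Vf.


Vf = n * FAW / (rho_f * h * 1000) = 20 * 207 / (2.4 * 4.2 * 1000) = 0.4107

0.4107


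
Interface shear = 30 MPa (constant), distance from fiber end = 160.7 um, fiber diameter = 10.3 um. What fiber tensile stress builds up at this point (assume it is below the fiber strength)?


Force balance: sigma_f * (pi*d^2/4) = tau * (pi*d) * x  ->  sigma_f = 4 * tau * x / d
sigma_f = 4 * 30 * 160.7 / 10.3 = 1872.2 MPa

1872.2 MPa


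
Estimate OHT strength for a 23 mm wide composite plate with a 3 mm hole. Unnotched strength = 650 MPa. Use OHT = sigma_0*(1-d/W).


OHT = sigma_0*(1-d/W) = 650*(1-3/23) = 565.2 MPa

565.2 MPa


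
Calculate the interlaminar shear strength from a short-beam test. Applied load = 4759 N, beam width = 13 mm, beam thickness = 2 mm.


ILSS = 3F/(4bh) = 3*4759/(4*13*2) = 137.28 MPa

137.28 MPa


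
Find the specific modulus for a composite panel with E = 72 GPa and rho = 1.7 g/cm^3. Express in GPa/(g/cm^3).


Specific stiffness = E/rho = 72/1.7 = 42.4 GPa/(g/cm^3)

42.4 GPa/(g/cm^3)


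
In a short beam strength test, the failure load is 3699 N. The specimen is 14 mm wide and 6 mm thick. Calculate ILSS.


ILSS = 3F/(4bh) = 3*3699/(4*14*6) = 33.03 MPa

33.03 MPa


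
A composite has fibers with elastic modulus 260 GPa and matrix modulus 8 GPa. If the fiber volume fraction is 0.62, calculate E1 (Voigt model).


E1 = Ef*Vf + Em*(1-Vf) = 260*0.62 + 8*0.38 = 164.24 GPa

164.24 GPa


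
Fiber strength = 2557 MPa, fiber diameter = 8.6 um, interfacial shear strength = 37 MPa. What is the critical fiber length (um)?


Lc = sigma_f * d / (2 * tau_i) = 2557 * 8.6 / (2 * 37) = 297.2 um

297.2 um


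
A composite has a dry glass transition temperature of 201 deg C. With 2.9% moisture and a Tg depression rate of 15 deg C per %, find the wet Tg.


Tg_wet = Tg_dry - k*moisture = 201 - 15*2.9 = 157.5 deg C

157.5 deg C


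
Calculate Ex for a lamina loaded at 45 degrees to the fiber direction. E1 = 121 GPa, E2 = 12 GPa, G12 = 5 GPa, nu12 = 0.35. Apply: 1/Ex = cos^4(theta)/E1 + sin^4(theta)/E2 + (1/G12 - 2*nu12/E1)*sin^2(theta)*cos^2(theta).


cos^4(45) = 0.25, sin^4(45) = 0.25, sin^2(45)*cos^2(45) = 0.25
1/G12 - 2*nu12/E1 = 1/5 - 2*0.35/121 = 0.194215 GPa^-1
1/Ex = 0.25/121 + 0.25/12 + 0.194215*0.25 = 0.0714532 GPa^-1
Ex = 14.0 GPa

14.0 GPa


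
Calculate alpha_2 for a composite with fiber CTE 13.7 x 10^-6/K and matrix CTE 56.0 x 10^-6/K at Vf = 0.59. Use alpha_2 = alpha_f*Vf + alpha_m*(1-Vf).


alpha_2 = alpha_f*Vf + alpha_m*(1-Vf) = 13.7*0.59 + 56.0*0.41 = 31.0 x 10^-6/K

31.0 x 10^-6/K


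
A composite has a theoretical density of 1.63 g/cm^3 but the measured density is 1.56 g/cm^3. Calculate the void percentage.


Void% = (rho_theo - rho_actual)/rho_theo * 100 = (1.63 - 1.56)/1.63 * 100 = 4.29%

4.29%


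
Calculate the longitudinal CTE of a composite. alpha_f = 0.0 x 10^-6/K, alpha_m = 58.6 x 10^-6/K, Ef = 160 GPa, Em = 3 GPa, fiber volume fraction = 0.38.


E1 = Ef*Vf + Em*(1-Vf) = 62.66
alpha_1 = (alpha_f*Ef*Vf + alpha_m*Em*(1-Vf))/E1 = 1.74 x 10^-6/K

1.74 x 10^-6/K


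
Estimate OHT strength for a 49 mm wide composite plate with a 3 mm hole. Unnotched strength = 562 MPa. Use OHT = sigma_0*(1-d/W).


OHT = sigma_0*(1-d/W) = 562*(1-3/49) = 527.6 MPa

527.6 MPa


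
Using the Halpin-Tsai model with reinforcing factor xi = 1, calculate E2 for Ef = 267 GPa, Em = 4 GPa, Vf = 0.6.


eta = (Ef/Em - 1)/(Ef/Em + xi) = (66.75 - 1)/(66.75 + 1) = 0.9705
E2 = Em*(1+xi*eta*Vf)/(1-eta*Vf) = 15.15 GPa

15.15 GPa


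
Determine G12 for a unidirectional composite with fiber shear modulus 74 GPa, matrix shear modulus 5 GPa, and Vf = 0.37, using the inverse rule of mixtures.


1/G12 = Vf/Gf + (1-Vf)/Gm = 0.37/74 + 0.63/5
G12 = 7.63 GPa

7.63 GPa


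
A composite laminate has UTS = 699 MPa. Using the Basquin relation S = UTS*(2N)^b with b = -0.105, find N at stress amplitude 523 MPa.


N = 0.5 * (S/UTS)^(1/b) = 0.5 * (523/699)^(1/-0.105) = 7.9202 cycles

7.9202 cycles


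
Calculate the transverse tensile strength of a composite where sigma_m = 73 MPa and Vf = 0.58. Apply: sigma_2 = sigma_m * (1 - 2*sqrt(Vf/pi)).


factor = 1 - 2*sqrt(0.58/pi) = 0.1407
sigma_2 = 73 * 0.1407 = 10.27 MPa

10.27 MPa


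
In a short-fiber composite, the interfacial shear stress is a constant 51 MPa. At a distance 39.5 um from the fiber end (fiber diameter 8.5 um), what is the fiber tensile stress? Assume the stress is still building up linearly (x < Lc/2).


Force balance: sigma_f * (pi*d^2/4) = tau * (pi*d) * x  ->  sigma_f = 4 * tau * x / d
sigma_f = 4 * 51 * 39.5 / 8.5 = 948.0 MPa

948.0 MPa


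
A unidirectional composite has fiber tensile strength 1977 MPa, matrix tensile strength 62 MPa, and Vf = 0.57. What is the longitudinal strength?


sigma_1 = sigma_f*Vf + sigma_m*(1-Vf) = 1977*0.57 + 62*0.43 = 1153.6 MPa

1153.6 MPa


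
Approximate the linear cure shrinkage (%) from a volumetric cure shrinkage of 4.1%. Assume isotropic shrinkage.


Linear shrinkage ≈ vol_shrink/3 = 4.1/3 = 1.367%

1.367%


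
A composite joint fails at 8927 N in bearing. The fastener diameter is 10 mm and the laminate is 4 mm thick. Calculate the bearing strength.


sigma_br = F/(d*h) = 8927/(10*4) = 223.2 MPa

223.2 MPa


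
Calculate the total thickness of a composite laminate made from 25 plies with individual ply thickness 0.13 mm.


h = n * t_ply = 25 * 0.13 = 3.25 mm

3.25 mm


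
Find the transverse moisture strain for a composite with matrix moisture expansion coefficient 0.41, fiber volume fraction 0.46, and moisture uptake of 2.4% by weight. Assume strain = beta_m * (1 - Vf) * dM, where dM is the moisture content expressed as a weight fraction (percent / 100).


dM = 2.4/100 = 0.024
strain = beta_m * (1-Vf) * dM = 0.41 * 0.54 * 0.024 = 0.0053136

0.0053136


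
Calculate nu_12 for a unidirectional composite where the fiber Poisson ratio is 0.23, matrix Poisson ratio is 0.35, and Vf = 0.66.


nu_12 = nu_f*Vf + nu_m*(1-Vf) = 0.23*0.66 + 0.35*0.34 = 0.2708

0.2708


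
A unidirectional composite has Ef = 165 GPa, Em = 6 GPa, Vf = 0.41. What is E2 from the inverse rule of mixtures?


1/E2 = Vf/Ef + (1-Vf)/Em = 0.41/165 + 0.59/6
E2 = 9.92 GPa

9.92 GPa


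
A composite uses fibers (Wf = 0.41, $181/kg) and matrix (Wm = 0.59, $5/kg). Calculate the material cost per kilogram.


Cost = cost_f*Wf + cost_m*Wm = 181*0.41 + 5*0.59 = $77.16/kg

$77.16/kg


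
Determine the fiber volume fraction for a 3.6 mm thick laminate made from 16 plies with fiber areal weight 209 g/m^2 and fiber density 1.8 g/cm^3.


Vf = n * FAW / (rho_f * h * 1000) = 16 * 209 / (1.8 * 3.6 * 1000) = 0.516

0.516


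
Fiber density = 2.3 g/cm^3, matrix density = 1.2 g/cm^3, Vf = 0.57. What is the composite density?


rho_c = rho_f*Vf + rho_m*(1-Vf) = 2.3*0.57 + 1.2*0.43 = 1.827 g/cm^3

1.827 g/cm^3


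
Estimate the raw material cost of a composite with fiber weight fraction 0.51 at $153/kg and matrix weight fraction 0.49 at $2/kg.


Cost = cost_f*Wf + cost_m*Wm = 153*0.51 + 2*0.49 = $79.01/kg

$79.01/kg


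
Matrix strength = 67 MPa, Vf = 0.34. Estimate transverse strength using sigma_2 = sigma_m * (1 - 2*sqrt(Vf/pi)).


factor = 1 - 2*sqrt(0.34/pi) = 0.342
sigma_2 = 67 * 0.342 = 22.92 MPa

22.92 MPa


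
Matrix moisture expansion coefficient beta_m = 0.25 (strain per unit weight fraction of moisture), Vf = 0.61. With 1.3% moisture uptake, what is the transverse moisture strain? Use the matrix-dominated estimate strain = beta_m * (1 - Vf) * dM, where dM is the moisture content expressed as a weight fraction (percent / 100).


dM = 1.3/100 = 0.013
strain = beta_m * (1-Vf) * dM = 0.25 * 0.39 * 0.013 = 0.0012675

0.0012675


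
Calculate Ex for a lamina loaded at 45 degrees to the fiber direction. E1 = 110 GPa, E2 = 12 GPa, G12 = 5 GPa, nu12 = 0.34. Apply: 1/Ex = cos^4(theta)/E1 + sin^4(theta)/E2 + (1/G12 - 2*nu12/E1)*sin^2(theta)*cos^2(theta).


cos^4(45) = 0.25, sin^4(45) = 0.25, sin^2(45)*cos^2(45) = 0.25
1/G12 - 2*nu12/E1 = 1/5 - 2*0.34/110 = 0.193818 GPa^-1
1/Ex = 0.25/110 + 0.25/12 + 0.193818*0.25 = 0.0715606 GPa^-1
Ex = 13.97 GPa

13.97 GPa


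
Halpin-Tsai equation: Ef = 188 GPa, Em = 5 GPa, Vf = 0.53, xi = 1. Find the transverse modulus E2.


eta = (Ef/Em - 1)/(Ef/Em + xi) = (37.6 - 1)/(37.6 + 1) = 0.9482
E2 = Em*(1+xi*eta*Vf)/(1-eta*Vf) = 15.1 GPa

15.1 GPa


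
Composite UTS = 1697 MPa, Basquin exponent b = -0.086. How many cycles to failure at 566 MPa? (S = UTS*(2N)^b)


N = 0.5 * (S/UTS)^(1/b) = 0.5 * (566/1697)^(1/-0.086) = 175354.3910 cycles

175354.3910 cycles


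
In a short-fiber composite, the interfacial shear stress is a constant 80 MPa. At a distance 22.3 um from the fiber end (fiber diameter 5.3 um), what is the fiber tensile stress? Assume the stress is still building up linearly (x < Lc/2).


Force balance: sigma_f * (pi*d^2/4) = tau * (pi*d) * x  ->  sigma_f = 4 * tau * x / d
sigma_f = 4 * 80 * 22.3 / 5.3 = 1346.4 MPa

1346.4 MPa


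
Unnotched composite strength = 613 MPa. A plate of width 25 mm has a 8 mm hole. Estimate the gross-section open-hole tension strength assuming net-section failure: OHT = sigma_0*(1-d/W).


OHT = sigma_0*(1-d/W) = 613*(1-8/25) = 416.8 MPa

416.8 MPa


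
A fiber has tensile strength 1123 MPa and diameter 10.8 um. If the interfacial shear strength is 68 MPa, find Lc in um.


Lc = sigma_f * d / (2 * tau_i) = 1123 * 10.8 / (2 * 68) = 89.2 um

89.2 um


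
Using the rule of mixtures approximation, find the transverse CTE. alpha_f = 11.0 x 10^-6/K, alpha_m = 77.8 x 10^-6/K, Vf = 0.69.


alpha_2 = alpha_f*Vf + alpha_m*(1-Vf) = 11.0*0.69 + 77.8*0.31 = 31.7 x 10^-6/K

31.7 x 10^-6/K


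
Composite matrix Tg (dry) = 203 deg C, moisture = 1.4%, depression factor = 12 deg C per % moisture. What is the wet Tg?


Tg_wet = Tg_dry - k*moisture = 203 - 12*1.4 = 186.2 deg C

186.2 deg C


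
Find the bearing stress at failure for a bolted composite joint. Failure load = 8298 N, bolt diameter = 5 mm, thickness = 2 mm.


sigma_br = F/(d*h) = 8298/(5*2) = 829.8 MPa

829.8 MPa


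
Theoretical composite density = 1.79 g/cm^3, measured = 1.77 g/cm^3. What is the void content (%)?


Void% = (rho_theo - rho_actual)/rho_theo * 100 = (1.79 - 1.77)/1.79 * 100 = 1.12%

1.12%


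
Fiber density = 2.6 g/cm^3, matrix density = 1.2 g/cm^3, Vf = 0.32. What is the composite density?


rho_c = rho_f*Vf + rho_m*(1-Vf) = 2.6*0.32 + 1.2*0.68 = 1.648 g/cm^3

1.648 g/cm^3


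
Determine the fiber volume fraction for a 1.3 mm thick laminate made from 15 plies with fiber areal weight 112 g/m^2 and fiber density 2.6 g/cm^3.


Vf = n * FAW / (rho_f * h * 1000) = 15 * 112 / (2.6 * 1.3 * 1000) = 0.497

0.497


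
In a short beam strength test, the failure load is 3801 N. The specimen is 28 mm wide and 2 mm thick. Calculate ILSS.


ILSS = 3F/(4bh) = 3*3801/(4*28*2) = 50.91 MPa

50.91 MPa


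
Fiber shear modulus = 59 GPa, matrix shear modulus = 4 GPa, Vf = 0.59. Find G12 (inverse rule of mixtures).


1/G12 = Vf/Gf + (1-Vf)/Gm = 0.59/59 + 0.41/4
G12 = 8.89 GPa

8.89 GPa


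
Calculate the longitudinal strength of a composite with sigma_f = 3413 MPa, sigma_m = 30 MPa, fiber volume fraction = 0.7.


sigma_1 = sigma_f*Vf + sigma_m*(1-Vf) = 3413*0.7 + 30*0.3 = 2398.1 MPa

2398.1 MPa


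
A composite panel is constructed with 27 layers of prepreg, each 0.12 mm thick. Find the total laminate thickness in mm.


h = n * t_ply = 27 * 0.12 = 3.24 mm

3.24 mm


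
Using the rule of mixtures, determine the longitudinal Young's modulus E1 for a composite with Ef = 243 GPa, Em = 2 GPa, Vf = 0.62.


E1 = Ef*Vf + Em*(1-Vf) = 243*0.62 + 2*0.38 = 151.42 GPa

151.42 GPa


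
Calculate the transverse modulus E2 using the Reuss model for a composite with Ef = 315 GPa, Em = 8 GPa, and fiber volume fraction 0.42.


1/E2 = Vf/Ef + (1-Vf)/Em = 0.42/315 + 0.58/8
E2 = 13.54 GPa

13.54 GPa


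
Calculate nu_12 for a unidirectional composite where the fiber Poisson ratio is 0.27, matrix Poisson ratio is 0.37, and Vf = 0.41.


nu_12 = nu_f*Vf + nu_m*(1-Vf) = 0.27*0.41 + 0.37*0.59 = 0.329

0.329


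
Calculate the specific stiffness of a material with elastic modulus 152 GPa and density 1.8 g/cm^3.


Specific stiffness = E/rho = 152/1.8 = 84.4 GPa/(g/cm^3)

84.4 GPa/(g/cm^3)


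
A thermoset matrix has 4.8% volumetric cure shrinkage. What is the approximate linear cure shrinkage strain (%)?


Linear shrinkage ≈ vol_shrink/3 = 4.8/3 = 1.6%

1.6%


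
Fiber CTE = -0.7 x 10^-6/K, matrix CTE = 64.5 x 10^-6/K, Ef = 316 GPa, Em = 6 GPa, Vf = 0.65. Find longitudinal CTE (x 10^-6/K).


E1 = Ef*Vf + Em*(1-Vf) = 207.5
alpha_1 = (alpha_f*Ef*Vf + alpha_m*Em*(1-Vf))/E1 = -0.04 x 10^-6/K

-0.04 x 10^-6/K


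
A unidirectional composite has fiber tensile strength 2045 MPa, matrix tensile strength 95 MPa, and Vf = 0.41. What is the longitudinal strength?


sigma_1 = sigma_f*Vf + sigma_m*(1-Vf) = 2045*0.41 + 95*0.59 = 894.5 MPa

894.5 MPa


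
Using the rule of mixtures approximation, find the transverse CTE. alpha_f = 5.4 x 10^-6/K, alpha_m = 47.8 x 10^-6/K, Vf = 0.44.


alpha_2 = alpha_f*Vf + alpha_m*(1-Vf) = 5.4*0.44 + 47.8*0.56 = 29.1 x 10^-6/K

29.1 x 10^-6/K


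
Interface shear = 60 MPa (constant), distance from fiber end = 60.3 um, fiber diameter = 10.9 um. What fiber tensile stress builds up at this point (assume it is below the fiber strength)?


Force balance: sigma_f * (pi*d^2/4) = tau * (pi*d) * x  ->  sigma_f = 4 * tau * x / d
sigma_f = 4 * 60 * 60.3 / 10.9 = 1327.7 MPa

1327.7 MPa


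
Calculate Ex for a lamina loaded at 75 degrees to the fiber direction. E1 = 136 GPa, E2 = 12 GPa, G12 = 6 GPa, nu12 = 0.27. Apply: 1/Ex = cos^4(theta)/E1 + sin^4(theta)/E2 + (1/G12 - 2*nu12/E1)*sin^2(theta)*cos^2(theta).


cos^4(75) = 0.004487, sin^4(75) = 0.870513, sin^2(75)*cos^2(75) = 0.0625
1/G12 - 2*nu12/E1 = 1/6 - 2*0.27/136 = 0.162696 GPa^-1
1/Ex = 0.004487/136 + 0.870513/12 + 0.162696*0.0625 = 0.0827442 GPa^-1
Ex = 12.09 GPa

12.09 GPa


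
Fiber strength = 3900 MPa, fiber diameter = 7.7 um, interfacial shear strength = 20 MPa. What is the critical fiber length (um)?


Lc = sigma_f * d / (2 * tau_i) = 3900 * 7.7 / (2 * 20) = 750.8 um

750.8 um


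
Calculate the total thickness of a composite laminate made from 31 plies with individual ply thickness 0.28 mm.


h = n * t_ply = 31 * 0.28 = 8.68 mm

8.68 mm


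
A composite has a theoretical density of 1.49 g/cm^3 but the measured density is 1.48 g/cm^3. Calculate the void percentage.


Void% = (rho_theo - rho_actual)/rho_theo * 100 = (1.49 - 1.48)/1.49 * 100 = 0.67%

0.67%


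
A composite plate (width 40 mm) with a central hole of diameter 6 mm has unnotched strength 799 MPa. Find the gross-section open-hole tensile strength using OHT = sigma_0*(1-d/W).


OHT = sigma_0*(1-d/W) = 799*(1-6/40) = 679.2 MPa

679.2 MPa


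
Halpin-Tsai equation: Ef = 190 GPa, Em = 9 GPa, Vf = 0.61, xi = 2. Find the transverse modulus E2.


eta = (Ef/Em - 1)/(Ef/Em + xi) = (21.1111 - 1)/(21.1111 + 2) = 0.8702
E2 = Em*(1+xi*eta*Vf)/(1-eta*Vf) = 39.55 GPa

39.55 GPa


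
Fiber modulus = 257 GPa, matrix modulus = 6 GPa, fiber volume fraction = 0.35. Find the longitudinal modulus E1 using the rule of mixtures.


E1 = Ef*Vf + Em*(1-Vf) = 257*0.35 + 6*0.65 = 93.85 GPa

93.85 GPa


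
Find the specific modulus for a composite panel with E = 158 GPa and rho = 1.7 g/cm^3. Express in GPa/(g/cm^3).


Specific stiffness = E/rho = 158/1.7 = 92.9 GPa/(g/cm^3)

92.9 GPa/(g/cm^3)


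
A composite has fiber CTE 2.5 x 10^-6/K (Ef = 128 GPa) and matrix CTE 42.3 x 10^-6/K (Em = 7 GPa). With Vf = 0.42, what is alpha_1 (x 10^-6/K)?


E1 = Ef*Vf + Em*(1-Vf) = 57.82
alpha_1 = (alpha_f*Ef*Vf + alpha_m*Em*(1-Vf))/E1 = 5.29 x 10^-6/K

5.29 x 10^-6/K


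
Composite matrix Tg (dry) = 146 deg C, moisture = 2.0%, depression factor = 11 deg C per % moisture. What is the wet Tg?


Tg_wet = Tg_dry - k*moisture = 146 - 11*2.0 = 124.0 deg C

124.0 deg C


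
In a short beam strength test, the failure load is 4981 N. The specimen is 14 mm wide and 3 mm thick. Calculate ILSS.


ILSS = 3F/(4bh) = 3*4981/(4*14*3) = 88.95 MPa

88.95 MPa


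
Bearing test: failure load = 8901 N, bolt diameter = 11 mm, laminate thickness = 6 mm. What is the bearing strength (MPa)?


sigma_br = F/(d*h) = 8901/(11*6) = 134.9 MPa

134.9 MPa


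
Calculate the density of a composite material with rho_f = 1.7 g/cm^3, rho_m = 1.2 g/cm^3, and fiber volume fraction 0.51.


rho_c = rho_f*Vf + rho_m*(1-Vf) = 1.7*0.51 + 1.2*0.49 = 1.455 g/cm^3

1.455 g/cm^3


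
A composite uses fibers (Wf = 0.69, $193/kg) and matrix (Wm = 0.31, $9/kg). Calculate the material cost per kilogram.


Cost = cost_f*Wf + cost_m*Wm = 193*0.69 + 9*0.31 = $135.96/kg

$135.96/kg


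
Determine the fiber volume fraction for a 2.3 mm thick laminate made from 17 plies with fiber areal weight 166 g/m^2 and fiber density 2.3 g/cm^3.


Vf = n * FAW / (rho_f * h * 1000) = 17 * 166 / (2.3 * 2.3 * 1000) = 0.5335

0.5335


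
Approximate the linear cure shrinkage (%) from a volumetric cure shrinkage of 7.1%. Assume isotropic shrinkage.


Linear shrinkage ≈ vol_shrink/3 = 7.1/3 = 2.367%

2.367%


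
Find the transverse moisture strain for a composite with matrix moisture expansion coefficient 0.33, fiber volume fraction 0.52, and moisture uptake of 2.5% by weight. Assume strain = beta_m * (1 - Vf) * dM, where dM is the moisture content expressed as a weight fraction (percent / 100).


dM = 2.5/100 = 0.025
strain = beta_m * (1-Vf) * dM = 0.33 * 0.48 * 0.025 = 0.00396

0.00396


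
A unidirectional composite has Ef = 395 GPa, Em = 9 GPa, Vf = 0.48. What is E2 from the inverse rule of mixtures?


1/E2 = Vf/Ef + (1-Vf)/Em = 0.48/395 + 0.52/9
E2 = 16.95 GPa

16.95 GPa


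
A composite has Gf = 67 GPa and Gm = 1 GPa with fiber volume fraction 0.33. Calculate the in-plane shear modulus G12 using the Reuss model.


1/G12 = Vf/Gf + (1-Vf)/Gm = 0.33/67 + 0.67/1
G12 = 1.48 GPa

1.48 GPa


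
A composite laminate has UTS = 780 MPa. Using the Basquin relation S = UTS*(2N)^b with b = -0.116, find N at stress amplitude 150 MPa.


N = 0.5 * (S/UTS)^(1/b) = 0.5 * (150/780)^(1/-0.116) = 743725.4136 cycles

743725.4136 cycles


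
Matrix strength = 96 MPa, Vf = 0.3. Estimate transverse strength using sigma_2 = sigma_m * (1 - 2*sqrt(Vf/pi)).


factor = 1 - 2*sqrt(0.3/pi) = 0.382
sigma_2 = 96 * 0.382 = 36.67 MPa

36.67 MPa


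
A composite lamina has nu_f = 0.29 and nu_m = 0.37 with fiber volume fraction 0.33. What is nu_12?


nu_12 = nu_f*Vf + nu_m*(1-Vf) = 0.29*0.33 + 0.37*0.67 = 0.3436

0.3436


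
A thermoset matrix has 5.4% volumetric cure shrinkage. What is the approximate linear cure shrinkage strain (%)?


Linear shrinkage ≈ vol_shrink/3 = 5.4/3 = 1.8%

1.8%


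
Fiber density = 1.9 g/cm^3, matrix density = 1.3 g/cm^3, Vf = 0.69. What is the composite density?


rho_c = rho_f*Vf + rho_m*(1-Vf) = 1.9*0.69 + 1.3*0.31 = 1.714 g/cm^3

1.714 g/cm^3


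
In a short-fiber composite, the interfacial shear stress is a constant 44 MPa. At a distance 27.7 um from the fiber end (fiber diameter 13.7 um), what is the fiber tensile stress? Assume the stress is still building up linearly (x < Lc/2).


Force balance: sigma_f * (pi*d^2/4) = tau * (pi*d) * x  ->  sigma_f = 4 * tau * x / d
sigma_f = 4 * 44 * 27.7 / 13.7 = 355.9 MPa

355.9 MPa


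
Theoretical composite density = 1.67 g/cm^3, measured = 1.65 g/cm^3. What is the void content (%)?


Void% = (rho_theo - rho_actual)/rho_theo * 100 = (1.67 - 1.65)/1.67 * 100 = 1.2%

1.2%


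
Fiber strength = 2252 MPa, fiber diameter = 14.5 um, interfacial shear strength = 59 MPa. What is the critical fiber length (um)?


Lc = sigma_f * d / (2 * tau_i) = 2252 * 14.5 / (2 * 59) = 276.7 um

276.7 um


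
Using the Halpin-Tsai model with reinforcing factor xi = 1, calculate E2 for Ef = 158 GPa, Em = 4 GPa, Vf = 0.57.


eta = (Ef/Em - 1)/(Ef/Em + xi) = (39.5 - 1)/(39.5 + 1) = 0.9506
E2 = Em*(1+xi*eta*Vf)/(1-eta*Vf) = 13.46 GPa

13.46 GPa


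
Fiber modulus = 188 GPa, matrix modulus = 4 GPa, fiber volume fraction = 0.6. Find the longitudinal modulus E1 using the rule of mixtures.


E1 = Ef*Vf + Em*(1-Vf) = 188*0.6 + 4*0.4 = 114.4 GPa

114.4 GPa


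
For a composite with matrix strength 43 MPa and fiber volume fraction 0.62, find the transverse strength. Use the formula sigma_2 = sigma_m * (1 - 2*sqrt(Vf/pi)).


factor = 1 - 2*sqrt(0.62/pi) = 0.1115
sigma_2 = 43 * 0.1115 = 4.8 MPa

4.8 MPa


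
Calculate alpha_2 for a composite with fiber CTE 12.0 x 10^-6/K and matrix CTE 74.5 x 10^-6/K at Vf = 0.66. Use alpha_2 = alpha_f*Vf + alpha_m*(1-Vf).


alpha_2 = alpha_f*Vf + alpha_m*(1-Vf) = 12.0*0.66 + 74.5*0.34 = 33.3 x 10^-6/K

33.3 x 10^-6/K


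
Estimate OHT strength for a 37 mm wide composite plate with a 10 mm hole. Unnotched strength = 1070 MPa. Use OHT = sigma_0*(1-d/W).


OHT = sigma_0*(1-d/W) = 1070*(1-10/37) = 780.8 MPa

780.8 MPa


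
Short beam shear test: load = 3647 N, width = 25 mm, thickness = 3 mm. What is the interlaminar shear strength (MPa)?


ILSS = 3F/(4bh) = 3*3647/(4*25*3) = 36.47 MPa

36.47 MPa


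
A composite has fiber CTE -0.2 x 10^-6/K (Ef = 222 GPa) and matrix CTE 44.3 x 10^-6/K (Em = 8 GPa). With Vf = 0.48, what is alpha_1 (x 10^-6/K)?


E1 = Ef*Vf + Em*(1-Vf) = 110.72
alpha_1 = (alpha_f*Ef*Vf + alpha_m*Em*(1-Vf))/E1 = 1.47 x 10^-6/K

1.47 x 10^-6/K


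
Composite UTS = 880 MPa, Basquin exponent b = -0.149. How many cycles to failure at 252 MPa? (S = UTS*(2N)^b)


N = 0.5 * (S/UTS)^(1/b) = 0.5 * (252/880)^(1/-0.149) = 2207.0721 cycles

2207.0721 cycles


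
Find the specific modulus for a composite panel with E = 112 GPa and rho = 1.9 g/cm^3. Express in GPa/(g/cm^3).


Specific stiffness = E/rho = 112/1.9 = 58.9 GPa/(g/cm^3)

58.9 GPa/(g/cm^3)


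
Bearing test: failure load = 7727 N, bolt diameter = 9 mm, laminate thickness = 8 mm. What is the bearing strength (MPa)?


sigma_br = F/(d*h) = 7727/(9*8) = 107.3 MPa

107.3 MPa


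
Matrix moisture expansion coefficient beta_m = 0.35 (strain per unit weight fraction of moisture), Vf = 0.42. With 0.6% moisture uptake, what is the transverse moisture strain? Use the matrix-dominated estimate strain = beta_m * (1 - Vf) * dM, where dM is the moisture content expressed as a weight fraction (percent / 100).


dM = 0.6/100 = 0.006
strain = beta_m * (1-Vf) * dM = 0.35 * 0.58 * 0.006 = 0.001218

0.001218


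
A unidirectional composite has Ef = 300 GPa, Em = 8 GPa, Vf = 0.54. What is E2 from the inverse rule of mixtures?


1/E2 = Vf/Ef + (1-Vf)/Em = 0.54/300 + 0.46/8
E2 = 16.86 GPa

16.86 GPa


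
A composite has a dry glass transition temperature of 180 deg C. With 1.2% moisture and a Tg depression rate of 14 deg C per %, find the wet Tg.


Tg_wet = Tg_dry - k*moisture = 180 - 14*1.2 = 163.2 deg C

163.2 deg C


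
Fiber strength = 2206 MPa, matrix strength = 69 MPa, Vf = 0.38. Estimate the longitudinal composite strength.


sigma_1 = sigma_f*Vf + sigma_m*(1-Vf) = 2206*0.38 + 69*0.62 = 881.1 MPa

881.1 MPa


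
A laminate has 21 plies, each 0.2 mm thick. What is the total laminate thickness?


h = n * t_ply = 21 * 0.2 = 4.2 mm

4.2 mm


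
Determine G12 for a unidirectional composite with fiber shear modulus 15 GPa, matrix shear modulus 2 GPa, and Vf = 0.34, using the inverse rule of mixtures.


1/G12 = Vf/Gf + (1-Vf)/Gm = 0.34/15 + 0.66/2
G12 = 2.84 GPa

2.84 GPa


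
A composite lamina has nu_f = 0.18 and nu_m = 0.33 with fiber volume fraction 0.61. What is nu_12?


nu_12 = nu_f*Vf + nu_m*(1-Vf) = 0.18*0.61 + 0.33*0.39 = 0.2385

0.2385


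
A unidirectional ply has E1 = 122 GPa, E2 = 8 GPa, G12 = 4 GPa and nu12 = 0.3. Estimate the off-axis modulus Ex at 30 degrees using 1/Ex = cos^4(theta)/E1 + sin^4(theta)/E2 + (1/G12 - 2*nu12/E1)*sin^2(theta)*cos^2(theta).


cos^4(30) = 0.5625, sin^4(30) = 0.0625, sin^2(30)*cos^2(30) = 0.1875
1/G12 - 2*nu12/E1 = 1/4 - 2*0.3/122 = 0.245082 GPa^-1
1/Ex = 0.5625/122 + 0.0625/8 + 0.245082*0.1875 = 0.058376 GPa^-1
Ex = 17.13 GPa

17.13 GPa


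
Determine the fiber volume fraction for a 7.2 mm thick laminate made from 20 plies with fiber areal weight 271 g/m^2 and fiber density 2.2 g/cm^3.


Vf = n * FAW / (rho_f * h * 1000) = 20 * 271 / (2.2 * 7.2 * 1000) = 0.3422

0.3422


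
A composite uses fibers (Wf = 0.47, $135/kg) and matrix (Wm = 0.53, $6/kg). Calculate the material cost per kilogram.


Cost = cost_f*Wf + cost_m*Wm = 135*0.47 + 6*0.53 = $66.63/kg

$66.63/kg


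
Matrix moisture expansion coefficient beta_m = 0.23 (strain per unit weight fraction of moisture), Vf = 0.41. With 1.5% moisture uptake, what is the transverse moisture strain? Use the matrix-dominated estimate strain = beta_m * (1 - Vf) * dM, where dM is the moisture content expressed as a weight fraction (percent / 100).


dM = 1.5/100 = 0.015
strain = beta_m * (1-Vf) * dM = 0.23 * 0.59 * 0.015 = 0.0020355

0.0020355


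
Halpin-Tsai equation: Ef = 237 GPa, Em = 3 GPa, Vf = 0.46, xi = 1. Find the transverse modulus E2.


eta = (Ef/Em - 1)/(Ef/Em + xi) = (79.0 - 1)/(79.0 + 1) = 0.975
E2 = Em*(1+xi*eta*Vf)/(1-eta*Vf) = 7.88 GPa

7.88 GPa


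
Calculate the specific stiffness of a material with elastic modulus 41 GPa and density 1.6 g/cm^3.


Specific stiffness = E/rho = 41/1.6 = 25.6 GPa/(g/cm^3)

25.6 GPa/(g/cm^3)


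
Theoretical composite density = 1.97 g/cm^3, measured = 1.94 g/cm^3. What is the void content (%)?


Void% = (rho_theo - rho_actual)/rho_theo * 100 = (1.97 - 1.94)/1.97 * 100 = 1.52%

1.52%


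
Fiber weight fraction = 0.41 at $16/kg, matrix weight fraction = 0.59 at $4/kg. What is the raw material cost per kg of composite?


Cost = cost_f*Wf + cost_m*Wm = 16*0.41 + 4*0.59 = $8.92/kg

$8.92/kg


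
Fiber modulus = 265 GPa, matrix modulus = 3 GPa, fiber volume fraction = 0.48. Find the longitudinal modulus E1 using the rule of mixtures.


E1 = Ef*Vf + Em*(1-Vf) = 265*0.48 + 3*0.52 = 128.76 GPa

128.76 GPa


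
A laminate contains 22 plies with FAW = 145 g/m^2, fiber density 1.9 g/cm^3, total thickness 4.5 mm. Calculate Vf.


Vf = n * FAW / (rho_f * h * 1000) = 22 * 145 / (1.9 * 4.5 * 1000) = 0.3731

0.3731


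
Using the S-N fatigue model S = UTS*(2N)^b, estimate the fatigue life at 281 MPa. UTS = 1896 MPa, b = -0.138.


N = 0.5 * (S/UTS)^(1/b) = 0.5 * (281/1896)^(1/-0.138) = 509533.7994 cycles

509533.7994 cycles


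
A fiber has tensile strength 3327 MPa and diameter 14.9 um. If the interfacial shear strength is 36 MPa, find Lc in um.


Lc = sigma_f * d / (2 * tau_i) = 3327 * 14.9 / (2 * 36) = 688.5 um

688.5 um


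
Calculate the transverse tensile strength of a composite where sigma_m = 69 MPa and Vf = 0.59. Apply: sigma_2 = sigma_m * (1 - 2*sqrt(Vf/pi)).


factor = 1 - 2*sqrt(0.59/pi) = 0.1333
sigma_2 = 69 * 0.1333 = 9.2 MPa

9.2 MPa


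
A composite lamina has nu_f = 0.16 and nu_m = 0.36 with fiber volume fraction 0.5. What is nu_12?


nu_12 = nu_f*Vf + nu_m*(1-Vf) = 0.16*0.5 + 0.36*0.5 = 0.26

0.26


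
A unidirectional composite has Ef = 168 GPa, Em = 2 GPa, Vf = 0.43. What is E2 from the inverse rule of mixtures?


1/E2 = Vf/Ef + (1-Vf)/Em = 0.43/168 + 0.57/2
E2 = 3.48 GPa

3.48 GPa


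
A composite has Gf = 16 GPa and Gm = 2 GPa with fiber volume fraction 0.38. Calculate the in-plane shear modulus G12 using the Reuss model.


1/G12 = Vf/Gf + (1-Vf)/Gm = 0.38/16 + 0.62/2
G12 = 3.0 GPa

3.0 GPa


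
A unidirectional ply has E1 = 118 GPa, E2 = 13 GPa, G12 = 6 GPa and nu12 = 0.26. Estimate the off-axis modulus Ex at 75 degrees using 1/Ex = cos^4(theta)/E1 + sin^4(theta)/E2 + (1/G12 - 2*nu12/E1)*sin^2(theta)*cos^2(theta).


cos^4(75) = 0.004487, sin^4(75) = 0.870513, sin^2(75)*cos^2(75) = 0.0625
1/G12 - 2*nu12/E1 = 1/6 - 2*0.26/118 = 0.16226 GPa^-1
1/Ex = 0.004487/118 + 0.870513/13 + 0.16226*0.0625 = 0.0771418 GPa^-1
Ex = 12.96 GPa

12.96 GPa


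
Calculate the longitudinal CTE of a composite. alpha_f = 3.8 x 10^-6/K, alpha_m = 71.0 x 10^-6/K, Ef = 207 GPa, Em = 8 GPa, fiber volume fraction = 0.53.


E1 = Ef*Vf + Em*(1-Vf) = 113.47
alpha_1 = (alpha_f*Ef*Vf + alpha_m*Em*(1-Vf))/E1 = 6.03 x 10^-6/K

6.03 x 10^-6/K


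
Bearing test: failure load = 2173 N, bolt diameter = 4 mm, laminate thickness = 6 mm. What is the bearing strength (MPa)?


sigma_br = F/(d*h) = 2173/(4*6) = 90.5 MPa

90.5 MPa


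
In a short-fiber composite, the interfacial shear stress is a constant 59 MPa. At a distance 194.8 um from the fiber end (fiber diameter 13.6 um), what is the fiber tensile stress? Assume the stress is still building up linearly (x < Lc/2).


Force balance: sigma_f * (pi*d^2/4) = tau * (pi*d) * x  ->  sigma_f = 4 * tau * x / d
sigma_f = 4 * 59 * 194.8 / 13.6 = 3380.4 MPa

3380.4 MPa


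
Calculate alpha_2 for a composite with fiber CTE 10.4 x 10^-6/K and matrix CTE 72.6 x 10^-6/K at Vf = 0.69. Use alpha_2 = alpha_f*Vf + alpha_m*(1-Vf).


alpha_2 = alpha_f*Vf + alpha_m*(1-Vf) = 10.4*0.69 + 72.6*0.31 = 29.7 x 10^-6/K

29.7 x 10^-6/K


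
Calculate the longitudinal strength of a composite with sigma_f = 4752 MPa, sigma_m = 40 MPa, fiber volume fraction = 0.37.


sigma_1 = sigma_f*Vf + sigma_m*(1-Vf) = 4752*0.37 + 40*0.63 = 1783.4 MPa

1783.4 MPa


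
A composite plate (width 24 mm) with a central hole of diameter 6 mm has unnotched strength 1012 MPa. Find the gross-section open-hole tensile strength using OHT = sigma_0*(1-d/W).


OHT = sigma_0*(1-d/W) = 1012*(1-6/24) = 759.0 MPa

759.0 MPa


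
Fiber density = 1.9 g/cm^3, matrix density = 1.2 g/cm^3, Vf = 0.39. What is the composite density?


rho_c = rho_f*Vf + rho_m*(1-Vf) = 1.9*0.39 + 1.2*0.61 = 1.473 g/cm^3

1.473 g/cm^3


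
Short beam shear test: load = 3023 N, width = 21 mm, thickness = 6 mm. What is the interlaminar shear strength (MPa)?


ILSS = 3F/(4bh) = 3*3023/(4*21*6) = 17.99 MPa

17.99 MPa


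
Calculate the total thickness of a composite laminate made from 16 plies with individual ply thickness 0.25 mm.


h = n * t_ply = 16 * 0.25 = 4.0 mm

4.0 mm


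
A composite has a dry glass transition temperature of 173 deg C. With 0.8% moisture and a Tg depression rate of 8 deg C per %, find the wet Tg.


Tg_wet = Tg_dry - k*moisture = 173 - 8*0.8 = 166.6 deg C

166.6 deg C


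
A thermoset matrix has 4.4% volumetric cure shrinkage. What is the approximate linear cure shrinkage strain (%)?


Linear shrinkage ≈ vol_shrink/3 = 4.4/3 = 1.467%

1.467%


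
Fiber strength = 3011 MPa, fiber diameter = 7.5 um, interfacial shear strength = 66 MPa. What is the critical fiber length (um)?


Lc = sigma_f * d / (2 * tau_i) = 3011 * 7.5 / (2 * 66) = 171.1 um

171.1 um


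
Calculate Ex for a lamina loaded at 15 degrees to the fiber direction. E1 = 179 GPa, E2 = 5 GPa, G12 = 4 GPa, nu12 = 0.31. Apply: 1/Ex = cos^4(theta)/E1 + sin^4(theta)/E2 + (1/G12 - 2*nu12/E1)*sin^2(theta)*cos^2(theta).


cos^4(15) = 0.870513, sin^4(15) = 0.004487, sin^2(15)*cos^2(15) = 0.0625
1/G12 - 2*nu12/E1 = 1/4 - 2*0.31/179 = 0.246536 GPa^-1
1/Ex = 0.870513/179 + 0.004487/5 + 0.246536*0.0625 = 0.0211692 GPa^-1
Ex = 47.24 GPa

47.24 GPa


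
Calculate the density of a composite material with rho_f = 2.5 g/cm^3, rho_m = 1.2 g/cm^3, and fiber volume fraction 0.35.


rho_c = rho_f*Vf + rho_m*(1-Vf) = 2.5*0.35 + 1.2*0.65 = 1.655 g/cm^3

1.655 g/cm^3


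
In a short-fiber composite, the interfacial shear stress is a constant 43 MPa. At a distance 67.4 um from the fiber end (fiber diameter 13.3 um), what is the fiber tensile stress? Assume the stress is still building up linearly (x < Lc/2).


Force balance: sigma_f * (pi*d^2/4) = tau * (pi*d) * x  ->  sigma_f = 4 * tau * x / d
sigma_f = 4 * 43 * 67.4 / 13.3 = 871.6 MPa

871.6 MPa


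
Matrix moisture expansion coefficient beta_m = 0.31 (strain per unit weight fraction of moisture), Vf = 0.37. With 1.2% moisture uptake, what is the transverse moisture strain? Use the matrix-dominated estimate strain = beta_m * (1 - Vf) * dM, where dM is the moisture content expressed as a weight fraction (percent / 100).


dM = 1.2/100 = 0.012
strain = beta_m * (1-Vf) * dM = 0.31 * 0.63 * 0.012 = 0.0023436

0.0023436
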